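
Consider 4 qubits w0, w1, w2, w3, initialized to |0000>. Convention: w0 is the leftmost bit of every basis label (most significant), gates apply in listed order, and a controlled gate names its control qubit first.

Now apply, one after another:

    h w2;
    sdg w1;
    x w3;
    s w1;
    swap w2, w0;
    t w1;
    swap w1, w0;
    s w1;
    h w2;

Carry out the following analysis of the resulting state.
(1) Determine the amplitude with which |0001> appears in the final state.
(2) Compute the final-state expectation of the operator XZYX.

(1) The final state's coefficient on |0001> equals 1/2.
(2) In the final state, XZYX has expectation 0.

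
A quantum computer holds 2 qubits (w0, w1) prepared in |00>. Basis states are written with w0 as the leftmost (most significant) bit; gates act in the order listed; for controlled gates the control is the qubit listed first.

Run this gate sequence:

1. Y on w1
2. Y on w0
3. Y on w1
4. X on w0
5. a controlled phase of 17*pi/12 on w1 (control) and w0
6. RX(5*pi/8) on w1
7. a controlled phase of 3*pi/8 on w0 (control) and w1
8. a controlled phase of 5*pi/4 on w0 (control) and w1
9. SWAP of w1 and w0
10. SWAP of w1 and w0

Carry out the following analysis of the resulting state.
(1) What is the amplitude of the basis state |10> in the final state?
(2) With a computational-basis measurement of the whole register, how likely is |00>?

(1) |10> carries amplitude 0 in the final state.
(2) Outcome |00> occurs with probability cos(5*pi/16)**2.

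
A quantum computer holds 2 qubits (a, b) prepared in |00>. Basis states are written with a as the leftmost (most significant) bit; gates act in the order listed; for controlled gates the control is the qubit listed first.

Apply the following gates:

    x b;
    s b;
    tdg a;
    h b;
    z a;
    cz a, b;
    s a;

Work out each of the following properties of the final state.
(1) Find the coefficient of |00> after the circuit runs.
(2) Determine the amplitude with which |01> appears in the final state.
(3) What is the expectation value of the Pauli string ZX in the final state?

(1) |00> carries amplitude sqrt(2)*I/2 in the final state.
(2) The final state's coefficient on |01> equals -sqrt(2)*I/2.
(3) In the final state, ZX has expectation -1.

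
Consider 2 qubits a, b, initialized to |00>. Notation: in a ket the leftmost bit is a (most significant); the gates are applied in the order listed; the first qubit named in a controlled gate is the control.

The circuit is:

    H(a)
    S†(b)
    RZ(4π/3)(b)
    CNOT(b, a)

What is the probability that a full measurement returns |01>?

A full measurement returns |01> with probability 0.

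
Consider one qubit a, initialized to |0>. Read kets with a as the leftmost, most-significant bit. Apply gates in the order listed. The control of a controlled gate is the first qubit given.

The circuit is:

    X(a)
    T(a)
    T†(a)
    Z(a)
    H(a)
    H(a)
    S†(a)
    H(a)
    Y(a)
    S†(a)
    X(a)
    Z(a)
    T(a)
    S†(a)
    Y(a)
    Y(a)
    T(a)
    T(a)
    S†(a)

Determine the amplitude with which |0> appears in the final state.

The amplitude on |0> is sqrt(2)*I/2.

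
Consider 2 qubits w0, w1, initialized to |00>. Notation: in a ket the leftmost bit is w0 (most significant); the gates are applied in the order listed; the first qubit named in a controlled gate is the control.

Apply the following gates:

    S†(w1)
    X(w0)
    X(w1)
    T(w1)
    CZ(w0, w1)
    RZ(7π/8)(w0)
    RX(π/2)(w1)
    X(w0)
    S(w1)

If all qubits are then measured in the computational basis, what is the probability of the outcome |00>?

A full measurement returns |00> with probability 1/2.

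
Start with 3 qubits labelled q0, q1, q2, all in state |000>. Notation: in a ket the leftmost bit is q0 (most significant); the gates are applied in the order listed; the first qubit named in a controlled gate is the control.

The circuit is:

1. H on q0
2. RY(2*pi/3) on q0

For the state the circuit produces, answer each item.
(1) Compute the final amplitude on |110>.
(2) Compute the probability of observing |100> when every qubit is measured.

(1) The amplitude on |110> is 0.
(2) The probability of measuring |100> is sqrt(3)/4 + 1/2.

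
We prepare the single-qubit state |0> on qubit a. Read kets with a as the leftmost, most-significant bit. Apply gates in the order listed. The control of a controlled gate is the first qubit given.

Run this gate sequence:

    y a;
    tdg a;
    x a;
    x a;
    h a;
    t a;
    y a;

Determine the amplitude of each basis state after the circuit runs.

The final amplitudes are -sqrt(2)/2 on |0>, sqrt(2)*exp(3*I*pi/4)/2 on |1>.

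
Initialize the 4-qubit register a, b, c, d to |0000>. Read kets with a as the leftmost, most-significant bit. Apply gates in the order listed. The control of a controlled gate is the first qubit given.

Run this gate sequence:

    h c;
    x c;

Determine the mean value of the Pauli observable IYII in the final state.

In the final state, IYII has expectation 0.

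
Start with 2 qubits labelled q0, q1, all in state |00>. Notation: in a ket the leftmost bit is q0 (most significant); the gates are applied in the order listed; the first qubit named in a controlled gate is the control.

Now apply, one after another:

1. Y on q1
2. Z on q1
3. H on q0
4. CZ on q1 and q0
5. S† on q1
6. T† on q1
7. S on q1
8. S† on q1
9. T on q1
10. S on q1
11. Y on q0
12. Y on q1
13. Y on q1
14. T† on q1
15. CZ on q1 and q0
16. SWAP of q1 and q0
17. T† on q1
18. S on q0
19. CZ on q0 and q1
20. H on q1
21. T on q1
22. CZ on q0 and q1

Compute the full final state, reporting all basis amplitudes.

The resulting statevector has amplitude 0 on |00>, 0 on |01>, 1/2 + exp(I*pi/4)/2 on |10>, -I/2 + exp(I*pi/4)/2 on |11>. Key observation: the block from step 5 through step 10 cancels to the identity and can be dropped.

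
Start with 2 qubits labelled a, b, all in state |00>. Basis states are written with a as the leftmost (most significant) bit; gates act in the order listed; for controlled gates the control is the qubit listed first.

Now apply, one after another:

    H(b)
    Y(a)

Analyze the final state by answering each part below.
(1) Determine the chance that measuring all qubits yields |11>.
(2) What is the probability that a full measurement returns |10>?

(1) Outcome |11> occurs with probability 1/2.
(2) A full measurement returns |10> with probability 1/2.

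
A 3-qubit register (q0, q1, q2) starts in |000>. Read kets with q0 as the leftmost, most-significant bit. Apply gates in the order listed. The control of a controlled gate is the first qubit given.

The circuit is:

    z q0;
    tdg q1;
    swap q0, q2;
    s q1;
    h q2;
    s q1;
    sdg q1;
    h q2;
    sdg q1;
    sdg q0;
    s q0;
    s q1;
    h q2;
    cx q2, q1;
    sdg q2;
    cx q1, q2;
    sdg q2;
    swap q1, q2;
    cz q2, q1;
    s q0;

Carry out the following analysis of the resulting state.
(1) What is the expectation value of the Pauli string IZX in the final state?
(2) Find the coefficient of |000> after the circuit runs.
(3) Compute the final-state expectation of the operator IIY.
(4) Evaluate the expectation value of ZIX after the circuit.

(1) The observable IZX averages to 0. Key observation: steps 4-9 multiply out to the identity, so the circuit reduces to the remaining gates.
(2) The final state's coefficient on |000> equals sqrt(2)/2.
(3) The expectation value of IIY is -1.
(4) The expectation value of ZIX is 0.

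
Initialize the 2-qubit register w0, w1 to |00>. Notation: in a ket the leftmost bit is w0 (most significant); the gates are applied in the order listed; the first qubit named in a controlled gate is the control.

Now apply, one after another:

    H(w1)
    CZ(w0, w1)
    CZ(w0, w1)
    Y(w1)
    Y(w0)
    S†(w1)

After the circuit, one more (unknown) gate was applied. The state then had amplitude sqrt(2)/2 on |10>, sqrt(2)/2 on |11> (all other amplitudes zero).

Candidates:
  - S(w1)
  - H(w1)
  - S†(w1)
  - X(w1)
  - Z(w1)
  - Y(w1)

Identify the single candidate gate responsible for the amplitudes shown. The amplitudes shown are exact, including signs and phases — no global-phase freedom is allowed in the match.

It was S†(w1) that produced the state shown. Key observation: gates 2-3 undo each other exactly, leaving only the rest of the circuit to track.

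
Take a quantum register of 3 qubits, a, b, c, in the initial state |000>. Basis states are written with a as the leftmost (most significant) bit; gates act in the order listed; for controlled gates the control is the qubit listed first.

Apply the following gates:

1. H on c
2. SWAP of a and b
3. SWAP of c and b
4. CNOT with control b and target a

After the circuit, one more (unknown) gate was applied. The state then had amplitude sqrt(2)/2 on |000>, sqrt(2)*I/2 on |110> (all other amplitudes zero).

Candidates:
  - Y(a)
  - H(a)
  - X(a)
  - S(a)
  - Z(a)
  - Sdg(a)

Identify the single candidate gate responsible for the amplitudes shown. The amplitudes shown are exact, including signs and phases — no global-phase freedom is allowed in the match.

The unique candidate consistent with the amplitudes is S(a).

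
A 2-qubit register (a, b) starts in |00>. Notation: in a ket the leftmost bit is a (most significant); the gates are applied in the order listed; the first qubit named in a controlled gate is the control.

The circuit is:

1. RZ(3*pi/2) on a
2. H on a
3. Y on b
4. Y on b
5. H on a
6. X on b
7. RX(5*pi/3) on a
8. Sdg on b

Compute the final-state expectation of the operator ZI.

The expectation value of ZI is 1/2. Key observation: steps 2-5 multiply out to the identity, so the circuit reduces to the remaining gates.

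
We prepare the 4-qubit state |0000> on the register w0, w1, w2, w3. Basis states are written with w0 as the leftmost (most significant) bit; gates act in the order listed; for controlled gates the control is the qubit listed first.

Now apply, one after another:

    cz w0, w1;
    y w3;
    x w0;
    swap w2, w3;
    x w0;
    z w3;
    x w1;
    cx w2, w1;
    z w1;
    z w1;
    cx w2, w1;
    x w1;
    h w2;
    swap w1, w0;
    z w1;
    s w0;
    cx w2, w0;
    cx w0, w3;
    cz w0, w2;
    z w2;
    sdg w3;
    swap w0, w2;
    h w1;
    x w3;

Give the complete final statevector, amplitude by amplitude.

After the circuit, the state carries amplitude I/2 on |0001>, I/2 on |0101>, -1/2 on |1010>, -1/2 on |1110>, and 0 on every other basis state.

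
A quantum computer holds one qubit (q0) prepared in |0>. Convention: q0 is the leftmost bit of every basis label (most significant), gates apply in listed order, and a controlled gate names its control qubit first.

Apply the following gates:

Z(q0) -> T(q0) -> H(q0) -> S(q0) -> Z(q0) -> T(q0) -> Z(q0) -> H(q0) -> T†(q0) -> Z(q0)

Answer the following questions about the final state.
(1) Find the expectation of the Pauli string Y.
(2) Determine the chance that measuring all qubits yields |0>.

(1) In the final state, Y has expectation 1/2.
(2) Outcome |0> occurs with probability 1/2 - sqrt(2)/4.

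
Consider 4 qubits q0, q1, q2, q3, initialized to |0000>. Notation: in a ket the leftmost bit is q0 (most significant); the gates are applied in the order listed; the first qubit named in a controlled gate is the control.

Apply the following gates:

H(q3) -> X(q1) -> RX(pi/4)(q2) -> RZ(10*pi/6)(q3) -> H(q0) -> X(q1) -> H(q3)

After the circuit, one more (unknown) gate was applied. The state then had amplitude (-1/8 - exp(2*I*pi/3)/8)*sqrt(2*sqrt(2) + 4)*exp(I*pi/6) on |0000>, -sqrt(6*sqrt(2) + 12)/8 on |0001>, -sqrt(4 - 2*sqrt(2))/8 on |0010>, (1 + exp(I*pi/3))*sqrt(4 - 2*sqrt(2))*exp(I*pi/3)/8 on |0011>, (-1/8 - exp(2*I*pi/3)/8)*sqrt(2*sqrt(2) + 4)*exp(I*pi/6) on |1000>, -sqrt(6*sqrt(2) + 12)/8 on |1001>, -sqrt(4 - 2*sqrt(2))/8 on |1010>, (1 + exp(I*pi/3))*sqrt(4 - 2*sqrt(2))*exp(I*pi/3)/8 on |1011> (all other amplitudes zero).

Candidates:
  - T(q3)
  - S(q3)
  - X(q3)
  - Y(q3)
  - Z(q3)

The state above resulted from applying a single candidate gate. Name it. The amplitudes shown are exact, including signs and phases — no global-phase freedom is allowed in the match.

It was X(q3) that produced the state shown.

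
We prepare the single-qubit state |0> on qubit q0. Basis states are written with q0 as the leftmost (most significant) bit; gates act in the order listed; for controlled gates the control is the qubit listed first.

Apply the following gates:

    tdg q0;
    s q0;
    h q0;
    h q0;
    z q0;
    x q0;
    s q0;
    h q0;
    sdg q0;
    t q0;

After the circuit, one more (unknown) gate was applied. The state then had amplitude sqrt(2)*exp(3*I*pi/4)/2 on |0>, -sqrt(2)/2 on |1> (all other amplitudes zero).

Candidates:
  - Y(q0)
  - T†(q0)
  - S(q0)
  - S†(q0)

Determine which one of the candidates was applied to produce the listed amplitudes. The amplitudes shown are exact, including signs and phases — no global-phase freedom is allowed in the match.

The unique candidate consistent with the amplitudes is Y(q0).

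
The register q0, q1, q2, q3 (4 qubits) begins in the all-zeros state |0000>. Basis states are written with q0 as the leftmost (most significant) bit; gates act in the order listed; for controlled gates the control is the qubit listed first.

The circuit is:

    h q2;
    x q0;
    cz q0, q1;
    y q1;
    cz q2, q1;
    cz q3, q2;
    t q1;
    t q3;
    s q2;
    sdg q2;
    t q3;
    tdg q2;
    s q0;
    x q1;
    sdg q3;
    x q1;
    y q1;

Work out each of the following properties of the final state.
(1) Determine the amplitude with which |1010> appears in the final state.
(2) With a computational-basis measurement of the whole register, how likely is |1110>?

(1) The amplitude on |1010> is -sqrt(2)*I/2. Key observation: gates 9-10 undo each other exactly, leaving only the rest of the circuit to track.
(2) Outcome |1110> occurs with probability 0.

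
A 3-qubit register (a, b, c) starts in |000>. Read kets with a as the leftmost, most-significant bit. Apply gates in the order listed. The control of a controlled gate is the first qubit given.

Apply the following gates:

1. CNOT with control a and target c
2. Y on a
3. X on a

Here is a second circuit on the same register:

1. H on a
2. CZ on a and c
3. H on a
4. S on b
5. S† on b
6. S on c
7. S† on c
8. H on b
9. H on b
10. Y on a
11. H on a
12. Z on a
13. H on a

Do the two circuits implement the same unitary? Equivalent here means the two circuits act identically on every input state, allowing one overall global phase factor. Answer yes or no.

No: there is an input state on which the two circuits produce genuinely different outputs (not merely differing by a phase).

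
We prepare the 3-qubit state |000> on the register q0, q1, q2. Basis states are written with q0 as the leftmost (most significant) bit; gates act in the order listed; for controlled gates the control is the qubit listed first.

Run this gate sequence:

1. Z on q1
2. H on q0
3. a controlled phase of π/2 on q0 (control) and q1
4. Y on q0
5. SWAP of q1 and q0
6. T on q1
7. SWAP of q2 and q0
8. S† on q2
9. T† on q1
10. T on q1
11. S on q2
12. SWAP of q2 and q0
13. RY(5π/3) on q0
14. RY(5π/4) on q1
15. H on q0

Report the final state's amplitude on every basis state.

The resulting statevector has amplitude -I*sqrt(6 - 3*sqrt(2))/8 - sqrt(sqrt(2) + 2)*exp(3*I*pi/4)/8 + I*sqrt(2 - sqrt(2))/8 + sqrt(3*sqrt(2) + 6)*exp(3*I*pi/4)/8 on |000>, 0 on |001>, -I*sqrt(sqrt(2) + 2)/8 - sqrt(2 - sqrt(2))*exp(3*I*pi/4)/8 + sqrt(6 - 3*sqrt(2))*exp(3*I*pi/4)/8 + I*sqrt(3*sqrt(2) + 6)/8 on |010>, 0 on |011>, -I*sqrt(6 - 3*sqrt(2))/8 - I*sqrt(2 - sqrt(2))/8 + sqrt(sqrt(2) + 2)*exp(3*I*pi/4)/8 + sqrt(3*sqrt(2) + 6)*exp(3*I*pi/4)/8 on |100>, 0 on |101>, sqrt(2 - sqrt(2))*exp(3*I*pi/4)/8 + sqrt(6 - 3*sqrt(2))*exp(3*I*pi/4)/8 + I*sqrt(sqrt(2) + 2)/8 + I*sqrt(3*sqrt(2) + 6)/8 on |110>, 0 on |111>.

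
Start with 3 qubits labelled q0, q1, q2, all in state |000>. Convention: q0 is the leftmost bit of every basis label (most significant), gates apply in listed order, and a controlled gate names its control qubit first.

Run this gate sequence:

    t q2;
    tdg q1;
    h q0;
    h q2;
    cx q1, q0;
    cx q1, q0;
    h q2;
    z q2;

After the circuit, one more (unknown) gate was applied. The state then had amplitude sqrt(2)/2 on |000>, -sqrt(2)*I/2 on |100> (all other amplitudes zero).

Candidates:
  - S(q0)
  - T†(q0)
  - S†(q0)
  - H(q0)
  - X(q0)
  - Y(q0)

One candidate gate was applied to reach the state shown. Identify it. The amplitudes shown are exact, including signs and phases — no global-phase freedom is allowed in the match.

The applied gate was S†(q0). Key observation: gates 4-7 undo each other exactly, leaving only the rest of the circuit to track.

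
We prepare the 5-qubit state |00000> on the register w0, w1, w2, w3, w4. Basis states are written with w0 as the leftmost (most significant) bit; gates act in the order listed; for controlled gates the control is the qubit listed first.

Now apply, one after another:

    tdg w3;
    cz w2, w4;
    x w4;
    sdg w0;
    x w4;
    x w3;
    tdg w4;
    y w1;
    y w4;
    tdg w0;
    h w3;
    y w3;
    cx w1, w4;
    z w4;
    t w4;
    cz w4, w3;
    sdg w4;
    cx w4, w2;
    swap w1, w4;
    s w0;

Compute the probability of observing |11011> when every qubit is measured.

Outcome |11011> occurs with probability 0.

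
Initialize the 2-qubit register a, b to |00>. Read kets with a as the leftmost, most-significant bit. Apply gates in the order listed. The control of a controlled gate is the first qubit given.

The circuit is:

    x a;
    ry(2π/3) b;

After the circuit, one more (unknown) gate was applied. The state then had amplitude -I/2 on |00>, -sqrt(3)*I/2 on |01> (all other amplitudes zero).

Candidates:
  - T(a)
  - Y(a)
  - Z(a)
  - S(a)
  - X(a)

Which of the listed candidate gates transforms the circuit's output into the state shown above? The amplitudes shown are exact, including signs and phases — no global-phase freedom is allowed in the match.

The unique candidate consistent with the amplitudes is Y(a).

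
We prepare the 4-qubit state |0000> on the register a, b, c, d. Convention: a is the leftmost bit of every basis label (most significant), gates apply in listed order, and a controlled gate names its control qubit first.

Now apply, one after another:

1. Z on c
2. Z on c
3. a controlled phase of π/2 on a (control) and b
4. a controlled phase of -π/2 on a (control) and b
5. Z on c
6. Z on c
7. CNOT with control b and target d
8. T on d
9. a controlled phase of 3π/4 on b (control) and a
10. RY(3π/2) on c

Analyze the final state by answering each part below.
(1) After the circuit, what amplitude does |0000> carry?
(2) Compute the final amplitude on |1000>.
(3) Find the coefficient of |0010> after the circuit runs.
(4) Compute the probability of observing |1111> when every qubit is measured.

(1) The final state's coefficient on |0000> equals -sqrt(2)/2. Key observation: steps 1-6 multiply out to the identity, so the circuit reduces to the remaining gates.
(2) The final state's coefficient on |1000> equals 0.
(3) The amplitude on |0010> is sqrt(2)/2.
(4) The probability of measuring |1111> is 0.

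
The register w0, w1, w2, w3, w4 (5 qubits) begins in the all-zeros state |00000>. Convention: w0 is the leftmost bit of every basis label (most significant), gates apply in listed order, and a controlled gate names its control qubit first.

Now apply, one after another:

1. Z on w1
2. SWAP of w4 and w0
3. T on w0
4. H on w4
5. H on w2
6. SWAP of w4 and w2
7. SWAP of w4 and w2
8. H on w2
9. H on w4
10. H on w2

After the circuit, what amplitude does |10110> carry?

The final state's coefficient on |10110> equals 0. Key observation: the block from step 4 through step 9 cancels to the identity and can be dropped.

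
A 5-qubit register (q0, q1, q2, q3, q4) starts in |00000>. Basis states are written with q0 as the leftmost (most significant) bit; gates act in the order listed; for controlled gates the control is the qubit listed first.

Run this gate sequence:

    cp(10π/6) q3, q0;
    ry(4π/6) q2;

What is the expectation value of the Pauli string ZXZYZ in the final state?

The observable ZXZYZ averages to 0.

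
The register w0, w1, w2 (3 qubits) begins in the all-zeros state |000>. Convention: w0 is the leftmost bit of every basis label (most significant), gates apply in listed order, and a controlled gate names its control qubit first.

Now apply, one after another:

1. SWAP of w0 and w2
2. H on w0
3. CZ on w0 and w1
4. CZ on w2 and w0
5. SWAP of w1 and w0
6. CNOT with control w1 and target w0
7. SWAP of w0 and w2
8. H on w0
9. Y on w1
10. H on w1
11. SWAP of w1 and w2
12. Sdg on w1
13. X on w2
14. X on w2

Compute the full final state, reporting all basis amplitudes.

The final amplitudes are sqrt(2)*I/4 on |000>, -sqrt(2)*I/4 on |001>, -sqrt(2)/4 on |010>, -sqrt(2)/4 on |011>, sqrt(2)*I/4 on |100>, -sqrt(2)*I/4 on |101>, -sqrt(2)/4 on |110>, -sqrt(2)/4 on |111>.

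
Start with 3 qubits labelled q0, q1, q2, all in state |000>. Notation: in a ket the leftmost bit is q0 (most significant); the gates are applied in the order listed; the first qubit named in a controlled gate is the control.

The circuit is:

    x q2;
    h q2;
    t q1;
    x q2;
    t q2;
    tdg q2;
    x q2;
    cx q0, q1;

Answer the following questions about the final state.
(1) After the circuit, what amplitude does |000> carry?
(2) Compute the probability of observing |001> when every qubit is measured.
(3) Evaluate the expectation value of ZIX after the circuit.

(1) |000> carries amplitude sqrt(2)/2 in the final state.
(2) A full measurement returns |001> with probability 1/2.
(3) The observable ZIX averages to -1.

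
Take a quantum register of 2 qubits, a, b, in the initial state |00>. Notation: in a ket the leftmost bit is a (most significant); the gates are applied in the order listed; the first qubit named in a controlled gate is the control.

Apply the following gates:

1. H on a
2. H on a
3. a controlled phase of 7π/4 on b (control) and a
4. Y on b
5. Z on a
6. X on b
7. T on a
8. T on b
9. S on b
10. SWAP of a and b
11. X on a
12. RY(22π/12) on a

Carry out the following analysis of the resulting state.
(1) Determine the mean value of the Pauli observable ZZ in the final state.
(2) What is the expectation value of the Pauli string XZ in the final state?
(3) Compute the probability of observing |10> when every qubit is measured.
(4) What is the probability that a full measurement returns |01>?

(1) The observable ZZ averages to -sqrt(3)/2. Key observation: the block from step 1 through step 2 cancels to the identity and can be dropped.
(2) The expectation value of XZ is 1/2.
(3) Outcome |10> occurs with probability sqrt(3)/4 + 1/2.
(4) The probability of measuring |01> is 0.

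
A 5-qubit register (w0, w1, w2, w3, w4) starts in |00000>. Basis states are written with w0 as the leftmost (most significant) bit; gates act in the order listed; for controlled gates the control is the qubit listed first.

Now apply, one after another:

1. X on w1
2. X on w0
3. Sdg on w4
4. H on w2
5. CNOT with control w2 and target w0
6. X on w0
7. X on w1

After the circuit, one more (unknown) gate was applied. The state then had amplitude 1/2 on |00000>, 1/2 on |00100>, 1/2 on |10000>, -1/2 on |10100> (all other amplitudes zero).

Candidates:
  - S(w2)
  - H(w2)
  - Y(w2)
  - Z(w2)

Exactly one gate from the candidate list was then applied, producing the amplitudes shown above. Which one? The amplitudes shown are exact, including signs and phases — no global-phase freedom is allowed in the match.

The applied gate was H(w2).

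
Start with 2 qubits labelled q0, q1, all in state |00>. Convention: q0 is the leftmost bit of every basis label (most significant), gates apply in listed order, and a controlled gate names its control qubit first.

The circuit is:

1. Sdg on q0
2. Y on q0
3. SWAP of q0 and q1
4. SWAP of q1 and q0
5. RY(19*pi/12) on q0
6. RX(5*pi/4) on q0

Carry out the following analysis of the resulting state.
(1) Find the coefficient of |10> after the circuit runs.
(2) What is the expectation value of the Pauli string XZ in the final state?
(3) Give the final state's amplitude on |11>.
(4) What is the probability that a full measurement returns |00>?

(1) The final state's coefficient on |10> equals (1 - I)*(-2*sqrt(3) - sqrt(6)*I + sqrt(2)*I)/8.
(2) The expectation value of XZ is sqrt(2)/4 + sqrt(6)/4.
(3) The final state's coefficient on |11> equals 0.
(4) The probability of measuring |00> is sqrt(3)/8 + 3/8.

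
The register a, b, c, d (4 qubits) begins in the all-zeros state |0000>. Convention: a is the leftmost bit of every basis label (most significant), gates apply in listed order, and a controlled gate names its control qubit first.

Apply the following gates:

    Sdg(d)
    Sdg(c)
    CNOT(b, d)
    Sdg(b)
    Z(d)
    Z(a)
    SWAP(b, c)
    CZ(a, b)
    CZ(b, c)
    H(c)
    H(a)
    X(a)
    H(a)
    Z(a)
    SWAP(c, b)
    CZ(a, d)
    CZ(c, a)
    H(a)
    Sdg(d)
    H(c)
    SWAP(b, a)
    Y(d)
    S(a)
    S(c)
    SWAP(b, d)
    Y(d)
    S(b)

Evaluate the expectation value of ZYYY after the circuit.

In the final state, ZYYY has expectation 0. Key observation: the block from step 11 through step 14 cancels to the identity and can be dropped.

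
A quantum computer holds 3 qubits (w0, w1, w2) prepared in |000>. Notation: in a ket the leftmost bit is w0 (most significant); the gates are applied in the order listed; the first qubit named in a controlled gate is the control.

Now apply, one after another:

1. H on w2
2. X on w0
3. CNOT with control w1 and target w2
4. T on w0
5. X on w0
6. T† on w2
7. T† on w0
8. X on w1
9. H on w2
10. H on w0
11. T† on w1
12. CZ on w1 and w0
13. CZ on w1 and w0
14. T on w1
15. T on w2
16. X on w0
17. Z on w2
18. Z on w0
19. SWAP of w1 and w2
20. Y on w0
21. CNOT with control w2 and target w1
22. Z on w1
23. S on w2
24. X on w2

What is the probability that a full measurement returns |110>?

The probability of measuring |110> is sqrt(2)/8 + 1/4. Key observation: the block from step 11 through step 14 cancels to the identity and can be dropped.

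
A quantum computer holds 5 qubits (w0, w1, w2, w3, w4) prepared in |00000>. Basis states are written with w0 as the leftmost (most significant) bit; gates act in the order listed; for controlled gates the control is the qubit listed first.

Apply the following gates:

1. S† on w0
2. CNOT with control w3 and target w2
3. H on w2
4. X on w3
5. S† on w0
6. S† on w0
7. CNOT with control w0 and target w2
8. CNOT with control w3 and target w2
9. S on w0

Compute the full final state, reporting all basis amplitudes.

After the circuit, the state carries amplitude sqrt(2)/2 on |00010>, sqrt(2)/2 on |00110>, and 0 on every other basis state.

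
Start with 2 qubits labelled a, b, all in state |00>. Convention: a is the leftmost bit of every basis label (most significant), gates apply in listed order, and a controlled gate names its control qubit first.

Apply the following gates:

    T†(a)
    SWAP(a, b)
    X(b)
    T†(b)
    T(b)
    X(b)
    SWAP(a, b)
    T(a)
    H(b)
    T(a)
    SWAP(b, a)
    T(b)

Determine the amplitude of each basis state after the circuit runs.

After the circuit, the state carries amplitude sqrt(2)/2 on |00>, 0 on |01>, sqrt(2)/2 on |10>, 0 on |11>. Key observation: gates 1-8 undo each other exactly, leaving only the rest of the circuit to track.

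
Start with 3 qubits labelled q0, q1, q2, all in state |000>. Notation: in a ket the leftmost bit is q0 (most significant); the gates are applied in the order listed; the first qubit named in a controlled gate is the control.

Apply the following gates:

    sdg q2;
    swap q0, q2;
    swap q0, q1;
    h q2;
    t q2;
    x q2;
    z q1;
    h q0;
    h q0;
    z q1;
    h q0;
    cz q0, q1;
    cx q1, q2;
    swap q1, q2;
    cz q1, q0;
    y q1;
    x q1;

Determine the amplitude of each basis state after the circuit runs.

The final amplitudes are exp(3*I*pi/4)/2 on |000>, 0 on |001>, -I/2 on |010>, 0 on |011>, exp(3*I*pi/4)/2 on |100>, 0 on |101>, I/2 on |110>, 0 on |111>. Key observation: gates 7-10 undo each other exactly, leaving only the rest of the circuit to track.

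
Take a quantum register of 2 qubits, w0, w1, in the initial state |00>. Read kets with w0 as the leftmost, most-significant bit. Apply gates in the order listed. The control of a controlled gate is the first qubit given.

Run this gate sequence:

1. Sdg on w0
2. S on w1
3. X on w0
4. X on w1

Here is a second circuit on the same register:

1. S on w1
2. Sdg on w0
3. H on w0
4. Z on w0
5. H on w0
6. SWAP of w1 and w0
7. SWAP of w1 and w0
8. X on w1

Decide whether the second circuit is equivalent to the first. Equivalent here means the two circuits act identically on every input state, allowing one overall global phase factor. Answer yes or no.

Yes — the two circuits implement the same unitary up to a global phase.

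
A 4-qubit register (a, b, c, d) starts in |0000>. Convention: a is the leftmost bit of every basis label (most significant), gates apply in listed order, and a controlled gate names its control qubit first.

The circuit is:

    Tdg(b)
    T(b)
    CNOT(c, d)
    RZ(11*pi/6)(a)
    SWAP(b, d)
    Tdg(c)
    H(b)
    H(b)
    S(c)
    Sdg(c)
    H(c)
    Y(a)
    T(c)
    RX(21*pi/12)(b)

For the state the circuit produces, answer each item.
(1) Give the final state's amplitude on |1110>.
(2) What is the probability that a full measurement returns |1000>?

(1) The final state's coefficient on |1110> equals -sqrt(4 - 2*sqrt(2))*exp(I*pi/3)/4. Key observation: the block from step 7 through step 8 cancels to the identity and can be dropped.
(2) The probability of measuring |1000> is sqrt(2)/8 + 1/4.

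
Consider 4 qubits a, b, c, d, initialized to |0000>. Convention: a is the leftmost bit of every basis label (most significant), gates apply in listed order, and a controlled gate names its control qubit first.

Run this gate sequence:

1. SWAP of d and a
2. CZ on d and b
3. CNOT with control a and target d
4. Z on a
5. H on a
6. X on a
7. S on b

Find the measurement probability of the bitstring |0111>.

A full measurement returns |0111> with probability 0.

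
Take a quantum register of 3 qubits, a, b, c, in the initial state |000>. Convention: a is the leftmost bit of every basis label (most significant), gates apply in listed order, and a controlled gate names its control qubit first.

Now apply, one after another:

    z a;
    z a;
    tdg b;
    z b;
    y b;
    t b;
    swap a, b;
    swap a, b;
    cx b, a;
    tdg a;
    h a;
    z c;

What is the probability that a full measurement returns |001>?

A full measurement returns |001> with probability 0. Key observation: steps 7-8 multiply out to the identity, so the circuit reduces to the remaining gates.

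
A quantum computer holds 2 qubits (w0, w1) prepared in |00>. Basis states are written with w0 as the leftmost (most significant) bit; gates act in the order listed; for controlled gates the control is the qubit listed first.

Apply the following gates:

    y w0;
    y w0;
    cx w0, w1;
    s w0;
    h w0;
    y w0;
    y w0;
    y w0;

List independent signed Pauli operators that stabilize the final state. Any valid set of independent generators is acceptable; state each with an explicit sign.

The stabilizer group can be generated by -XI, +IZ, among other valid generating sets.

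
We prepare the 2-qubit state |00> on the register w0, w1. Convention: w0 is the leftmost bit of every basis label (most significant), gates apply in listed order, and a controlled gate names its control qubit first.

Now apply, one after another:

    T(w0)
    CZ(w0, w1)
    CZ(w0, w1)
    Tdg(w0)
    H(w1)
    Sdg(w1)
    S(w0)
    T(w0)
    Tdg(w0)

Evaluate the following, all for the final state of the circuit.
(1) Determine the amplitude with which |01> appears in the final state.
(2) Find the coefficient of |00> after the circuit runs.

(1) The final state's coefficient on |01> equals -sqrt(2)*I/2. Key observation: the block from step 1 through step 4 cancels to the identity and can be dropped.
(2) The amplitude on |00> is sqrt(2)/2.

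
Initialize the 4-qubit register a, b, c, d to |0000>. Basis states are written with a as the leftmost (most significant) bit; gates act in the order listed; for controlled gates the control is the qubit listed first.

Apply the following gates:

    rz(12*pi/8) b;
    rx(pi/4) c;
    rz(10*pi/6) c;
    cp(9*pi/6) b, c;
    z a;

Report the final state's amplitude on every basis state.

The final amplitudes are sqrt(sqrt(2) + 2)*exp(5*I*pi/12)/2 on |0000>, -sqrt(2 - sqrt(2))*exp(7*I*pi/12)/2 on |0010>, and 0 on every other basis state.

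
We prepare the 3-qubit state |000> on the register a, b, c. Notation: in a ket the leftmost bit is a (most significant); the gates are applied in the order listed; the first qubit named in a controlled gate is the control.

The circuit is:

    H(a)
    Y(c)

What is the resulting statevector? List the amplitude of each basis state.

The resulting statevector has amplitude sqrt(2)*I/2 on |001>, sqrt(2)*I/2 on |101>, and 0 on every other basis state.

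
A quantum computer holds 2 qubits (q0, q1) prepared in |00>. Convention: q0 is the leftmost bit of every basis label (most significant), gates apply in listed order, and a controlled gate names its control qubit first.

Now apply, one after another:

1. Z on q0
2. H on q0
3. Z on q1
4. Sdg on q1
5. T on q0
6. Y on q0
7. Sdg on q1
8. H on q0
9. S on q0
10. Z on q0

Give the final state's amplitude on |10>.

|10> carries amplitude -1/2 - exp(I*pi/4)/2 in the final state.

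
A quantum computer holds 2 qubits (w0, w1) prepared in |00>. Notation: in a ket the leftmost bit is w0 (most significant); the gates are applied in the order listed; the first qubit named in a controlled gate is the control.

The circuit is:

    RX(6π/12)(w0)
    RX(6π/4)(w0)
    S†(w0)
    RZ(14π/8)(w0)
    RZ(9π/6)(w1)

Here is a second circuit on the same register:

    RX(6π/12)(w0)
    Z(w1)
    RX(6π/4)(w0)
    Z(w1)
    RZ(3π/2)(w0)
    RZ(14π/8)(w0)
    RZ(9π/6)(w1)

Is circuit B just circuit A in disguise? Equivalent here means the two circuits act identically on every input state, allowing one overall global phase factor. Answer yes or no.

Yes — the two circuits implement the same unitary up to a global phase.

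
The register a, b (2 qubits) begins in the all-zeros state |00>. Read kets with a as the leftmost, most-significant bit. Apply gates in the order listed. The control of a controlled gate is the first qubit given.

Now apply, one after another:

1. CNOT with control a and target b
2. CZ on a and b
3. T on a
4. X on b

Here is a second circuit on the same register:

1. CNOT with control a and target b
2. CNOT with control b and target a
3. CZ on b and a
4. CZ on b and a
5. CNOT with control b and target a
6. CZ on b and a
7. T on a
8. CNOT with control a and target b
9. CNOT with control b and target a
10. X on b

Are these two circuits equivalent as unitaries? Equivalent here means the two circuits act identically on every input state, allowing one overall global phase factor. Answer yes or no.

No, they are not equivalent — no single phase factor reconciles the two unitaries.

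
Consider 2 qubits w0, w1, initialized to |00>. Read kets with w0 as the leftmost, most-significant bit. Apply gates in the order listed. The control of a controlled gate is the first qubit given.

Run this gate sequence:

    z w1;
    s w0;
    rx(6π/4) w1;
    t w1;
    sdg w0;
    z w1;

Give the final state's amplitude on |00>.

The amplitude on |00> is -sqrt(2)/2.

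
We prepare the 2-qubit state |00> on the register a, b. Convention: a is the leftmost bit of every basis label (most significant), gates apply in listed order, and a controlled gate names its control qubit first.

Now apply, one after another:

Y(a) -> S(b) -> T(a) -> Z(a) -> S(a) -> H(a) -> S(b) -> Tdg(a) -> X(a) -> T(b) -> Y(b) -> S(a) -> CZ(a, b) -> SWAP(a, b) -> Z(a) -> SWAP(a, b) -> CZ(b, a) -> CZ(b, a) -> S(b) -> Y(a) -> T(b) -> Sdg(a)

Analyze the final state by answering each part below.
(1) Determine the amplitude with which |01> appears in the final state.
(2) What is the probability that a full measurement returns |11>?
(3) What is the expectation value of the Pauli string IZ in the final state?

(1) |01> carries amplitude -sqrt(2)*I/2 in the final state.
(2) A full measurement returns |11> with probability 1/2.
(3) The observable IZ averages to -1.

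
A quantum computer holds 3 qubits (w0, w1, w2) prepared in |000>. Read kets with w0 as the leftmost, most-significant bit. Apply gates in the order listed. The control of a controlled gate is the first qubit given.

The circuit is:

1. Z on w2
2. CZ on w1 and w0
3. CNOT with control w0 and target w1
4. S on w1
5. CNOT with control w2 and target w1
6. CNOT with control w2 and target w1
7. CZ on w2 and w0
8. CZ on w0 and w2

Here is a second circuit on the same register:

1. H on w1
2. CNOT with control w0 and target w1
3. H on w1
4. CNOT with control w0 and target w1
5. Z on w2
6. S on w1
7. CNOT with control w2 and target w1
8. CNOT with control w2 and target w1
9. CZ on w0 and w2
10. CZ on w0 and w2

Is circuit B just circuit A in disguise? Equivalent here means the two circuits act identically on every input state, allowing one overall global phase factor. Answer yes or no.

Yes — the two circuits implement the same unitary up to a global phase.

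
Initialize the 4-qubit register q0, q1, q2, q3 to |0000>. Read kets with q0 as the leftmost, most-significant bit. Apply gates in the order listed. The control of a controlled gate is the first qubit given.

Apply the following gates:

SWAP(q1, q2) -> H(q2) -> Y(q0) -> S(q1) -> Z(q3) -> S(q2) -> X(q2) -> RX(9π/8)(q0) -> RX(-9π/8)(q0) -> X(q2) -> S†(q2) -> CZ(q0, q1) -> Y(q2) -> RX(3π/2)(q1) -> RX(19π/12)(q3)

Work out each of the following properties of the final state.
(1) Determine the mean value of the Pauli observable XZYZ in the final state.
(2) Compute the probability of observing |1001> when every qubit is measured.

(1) The observable XZYZ averages to 0.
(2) Outcome |1001> occurs with probability -sqrt(3)*sqrt(1/2 - sqrt(2)/4)*sqrt(sqrt(2)/4 + 1/2)*sin(7*pi/16)**4/8 - sqrt(3)*sqrt(1/2 - sqrt(2)/4)*sqrt(sqrt(2)/4 + 1/2)*sin(7*pi/16)**2*cos(7*pi/16)**2/4 - sqrt(3)*sqrt(1/2 - sqrt(2)/4)*sqrt(sqrt(2)/4 + 1/2)*cos(7*pi/16)**4/8 + sqrt(2)*cos(7*pi/16)**4/32 + cos(7*pi/16)**4/8 + sqrt(2)*sin(7*pi/16)**2*cos(7*pi/16)**2/16 + sin(7*pi/16)**2*cos(7*pi/16)**2/4 + sqrt(2)*sin(7*pi/16)**4/32 + sin(7*pi/16)**4/8.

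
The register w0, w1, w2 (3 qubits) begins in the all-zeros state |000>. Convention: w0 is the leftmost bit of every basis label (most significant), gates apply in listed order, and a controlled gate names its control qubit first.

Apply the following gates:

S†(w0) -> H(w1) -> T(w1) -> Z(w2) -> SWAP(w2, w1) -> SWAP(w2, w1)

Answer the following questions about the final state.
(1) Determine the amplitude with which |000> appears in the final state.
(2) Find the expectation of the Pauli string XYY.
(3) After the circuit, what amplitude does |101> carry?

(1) The final state's coefficient on |000> equals sqrt(2)/2. Key observation: steps 5-6 multiply out to the identity, so the circuit reduces to the remaining gates.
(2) The observable XYY averages to 0.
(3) The final state's coefficient on |101> equals 0.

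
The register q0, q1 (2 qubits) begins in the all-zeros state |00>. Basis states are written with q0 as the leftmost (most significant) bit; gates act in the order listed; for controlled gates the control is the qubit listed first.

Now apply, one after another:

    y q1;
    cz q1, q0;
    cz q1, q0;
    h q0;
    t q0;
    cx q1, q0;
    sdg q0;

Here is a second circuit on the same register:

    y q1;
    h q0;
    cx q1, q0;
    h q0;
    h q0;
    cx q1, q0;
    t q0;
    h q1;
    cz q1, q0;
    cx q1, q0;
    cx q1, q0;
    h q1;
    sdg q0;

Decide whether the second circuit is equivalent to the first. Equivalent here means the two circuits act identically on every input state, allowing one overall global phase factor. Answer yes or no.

No: there is an input state on which the two circuits produce genuinely different outputs (not merely differing by a phase).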